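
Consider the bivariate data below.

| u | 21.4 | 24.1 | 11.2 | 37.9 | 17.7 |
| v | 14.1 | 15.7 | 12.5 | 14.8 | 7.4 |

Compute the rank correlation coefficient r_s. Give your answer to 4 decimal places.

0.8000

Rank u: 3, 4, 1, 5, 2
Rank v: 3, 5, 2, 4, 1
d = rank(u) − rank(v): 0, -1, -1, 1, 1; Σd² = 4
ρ = 1 − 6Σd² / [n(n²−1)] = 1 − 6×4 / (5×24) = 1 − 24/120 ≈ 0.8000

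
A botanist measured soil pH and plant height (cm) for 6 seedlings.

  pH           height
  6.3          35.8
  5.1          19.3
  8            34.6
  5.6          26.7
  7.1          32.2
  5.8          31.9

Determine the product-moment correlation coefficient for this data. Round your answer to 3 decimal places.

n = 6, Σx = 37.9, Σy = 180.5, Σx² = 245.11, Σy² = 5618.63, Σxy = 1163.93
nΣxy − ΣxΣy = 6983.58 − 6840.95 = 142.63
nΣx² − (Σx)² = 1470.66 − 1436.41 = 34.25; nΣy² − (Σy)² = 33711.78 − 32580.25 = 1131.53
r = 142.63 / √(34.25 × 1131.53) = 142.63 / 196.8626 ≈ 0.725

0.725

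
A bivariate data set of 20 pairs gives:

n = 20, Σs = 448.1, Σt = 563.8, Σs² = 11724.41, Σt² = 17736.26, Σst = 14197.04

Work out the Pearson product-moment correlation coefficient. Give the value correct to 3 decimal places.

r = (nΣst − ΣsΣt) / √[(nΣs² − (Σs)²)(nΣt² − (Σt)²)]
Numerator: 20×14197.04 − 448.1×563.8 = 31302.02
Denominator: √[(234488.2 − 200793.61)(354725.2 − 317870.44)] = √[33694.59 × 36854.76] = 35239.2683
r = 31302.02 / 35239.2683 ≈ 0.888

0.888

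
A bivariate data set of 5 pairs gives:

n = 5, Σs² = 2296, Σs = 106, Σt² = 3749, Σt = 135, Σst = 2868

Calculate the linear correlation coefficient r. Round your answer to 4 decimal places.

r = (nΣst − ΣsΣt) / √[(nΣs² − (Σs)²)(nΣt² − (Σt)²)]
Numerator: 5×2868 − 106×135 = 30
Denominator: √[(11480 − 11236)(18745 − 18225)] = √[244 × 520] = 356.2022
r = 30 / 356.2022 ≈ 0.0842

0.0842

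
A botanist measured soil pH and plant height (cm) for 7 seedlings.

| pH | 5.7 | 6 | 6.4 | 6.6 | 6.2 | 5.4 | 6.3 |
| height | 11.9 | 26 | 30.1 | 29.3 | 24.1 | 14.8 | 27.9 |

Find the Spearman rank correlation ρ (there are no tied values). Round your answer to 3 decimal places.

Rank pH: 2, 3, 6, 7, 4, 1, 5
Rank height: 1, 4, 7, 6, 3, 2, 5
d = rank(pH) − rank(height): 1, -1, -1, 1, 1, -1, 0; Σd² = 6
ρ = 1 − 6Σd² / [n(n²−1)] = 1 − 6×6 / (7×48) = 1 − 36/336 ≈ 0.893

0.893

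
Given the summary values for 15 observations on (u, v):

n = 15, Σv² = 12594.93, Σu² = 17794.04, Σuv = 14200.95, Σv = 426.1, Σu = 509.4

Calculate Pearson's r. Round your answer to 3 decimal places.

-0.547

r = (nΣuv − ΣuΣv) / √[(nΣu² − (Σu)²)(nΣv² − (Σv)²)]
Numerator: 15×14200.95 − 509.4×426.1 = -4041.09
Denominator: √[(266910.6 − 259488.36)(188923.95 − 181561.21)] = √[7422.24 × 7362.74] = 7392.4301
r = -4041.09 / 7392.4301 ≈ -0.547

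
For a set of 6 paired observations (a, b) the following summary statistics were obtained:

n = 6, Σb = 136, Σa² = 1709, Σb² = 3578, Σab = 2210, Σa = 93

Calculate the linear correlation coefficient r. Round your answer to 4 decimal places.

0.2802

r = (nΣab − ΣaΣb) / √[(nΣa² − (Σa)²)(nΣb² − (Σb)²)]
Numerator: 6×2210 − 93×136 = 612
Denominator: √[(10254 − 8649)(21468 − 18496)] = √[1605 × 2972] = 2184.0467
r = 612 / 2184.0467 ≈ 0.2802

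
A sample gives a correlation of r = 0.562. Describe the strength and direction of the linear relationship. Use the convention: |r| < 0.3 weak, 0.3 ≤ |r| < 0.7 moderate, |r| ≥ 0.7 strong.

moderate positive

r = 0.562 > 0 so the relationship is positive.
|r| = 0.562, which falls in the moderate range.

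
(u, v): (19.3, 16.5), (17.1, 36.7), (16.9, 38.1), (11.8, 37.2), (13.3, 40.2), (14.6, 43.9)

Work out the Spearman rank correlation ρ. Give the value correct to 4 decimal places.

-0.6000

Rank u: 6, 5, 4, 1, 2, 3
Rank v: 1, 2, 4, 3, 5, 6
d = rank(u) − rank(v): 5, 3, 0, -2, -3, -3; Σd² = 56
ρ = 1 − 6Σd² / [n(n²−1)] = 1 − 6×56 / (6×35) = 1 − 336/210 ≈ -0.6000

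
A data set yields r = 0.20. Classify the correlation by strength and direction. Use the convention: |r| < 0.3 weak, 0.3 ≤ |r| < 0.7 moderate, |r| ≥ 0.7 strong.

r = 0.20 > 0 so the relationship is positive.
|r| = 0.20, which falls in the weak range.

weak positive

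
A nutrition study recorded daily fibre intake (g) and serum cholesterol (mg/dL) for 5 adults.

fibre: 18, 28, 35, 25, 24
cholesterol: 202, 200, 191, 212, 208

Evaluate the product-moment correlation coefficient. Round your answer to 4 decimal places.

n = 5, Σx = 130, Σy = 1013, Σx² = 3534, Σy² = 205493, Σxy = 26213
nΣxy − ΣxΣy = 131065 − 131690 = -625
nΣx² − (Σx)² = 17670 − 16900 = 770; nΣy² − (Σy)² = 1027465 − 1026169 = 1296
r = -625 / √(770 × 1296) = -625 / 998.9595 ≈ -0.6257

-0.6257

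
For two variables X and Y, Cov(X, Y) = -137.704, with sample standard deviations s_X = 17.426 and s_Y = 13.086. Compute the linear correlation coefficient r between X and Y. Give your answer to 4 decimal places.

r = Cov(X,Y) / (s_X · s_Y) = -137.704 / (17.426 × 13.086)
  = -137.704 / 228.0366 ≈ -0.6039

-0.6039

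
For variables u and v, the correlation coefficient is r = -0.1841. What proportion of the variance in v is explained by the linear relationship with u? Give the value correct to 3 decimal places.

r² = (-0.1841)² = 0.034

0.034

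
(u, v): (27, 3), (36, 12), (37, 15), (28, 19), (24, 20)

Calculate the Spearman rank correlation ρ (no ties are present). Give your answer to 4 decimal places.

Rank u: 2, 4, 5, 3, 1
Rank v: 1, 2, 3, 4, 5
d = rank(u) − rank(v): 1, 2, 2, -1, -4; Σd² = 26
ρ = 1 − 6Σd² / [n(n²−1)] = 1 − 6×26 / (5×24) = 1 − 156/120 ≈ -0.3000

-0.3000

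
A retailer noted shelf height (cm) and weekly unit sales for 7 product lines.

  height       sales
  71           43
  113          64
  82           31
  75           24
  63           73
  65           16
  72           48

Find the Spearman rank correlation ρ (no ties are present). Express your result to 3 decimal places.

Rank height: 3, 7, 6, 5, 1, 2, 4
Rank sales: 4, 6, 3, 2, 7, 1, 5
d = rank(height) − rank(sales): -1, 1, 3, 3, -6, 1, -1; Σd² = 58
ρ = 1 − 6Σd² / [n(n²−1)] = 1 − 6×58 / (7×48) = 1 − 348/336 ≈ -0.036

-0.036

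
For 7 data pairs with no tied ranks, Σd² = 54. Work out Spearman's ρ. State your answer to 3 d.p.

ρ = 1 − 6Σd² / [n(n²−1)] = 1 − 6×54 / (7×48)
  = 1 − 324/336 = 1 − 0.9643 ≈ 0.036

0.036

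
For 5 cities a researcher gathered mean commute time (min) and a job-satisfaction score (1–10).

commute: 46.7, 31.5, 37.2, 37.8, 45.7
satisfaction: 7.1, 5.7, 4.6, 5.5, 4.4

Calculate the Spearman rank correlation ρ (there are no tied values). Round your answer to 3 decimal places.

0.100

Rank commute: 5, 1, 2, 3, 4
Rank satisfaction: 5, 4, 2, 3, 1
d = rank(commute) − rank(satisfaction): 0, -3, 0, 0, 3; Σd² = 18
ρ = 1 − 6Σd² / [n(n²−1)] = 1 − 6×18 / (5×24) = 1 − 108/120 ≈ 0.100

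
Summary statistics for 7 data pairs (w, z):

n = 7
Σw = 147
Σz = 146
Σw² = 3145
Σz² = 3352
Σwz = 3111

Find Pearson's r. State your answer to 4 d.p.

0.3373

r = (nΣwz − ΣwΣz) / √[(nΣw² − (Σw)²)(nΣz² − (Σz)²)]
Numerator: 7×3111 − 147×146 = 315
Denominator: √[(22015 − 21609)(23464 − 21316)] = √[406 × 2148] = 933.8565
r = 315 / 933.8565 ≈ 0.3373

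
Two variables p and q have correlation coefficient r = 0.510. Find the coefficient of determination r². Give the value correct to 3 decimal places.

r² = (0.510)² = 0.260

0.260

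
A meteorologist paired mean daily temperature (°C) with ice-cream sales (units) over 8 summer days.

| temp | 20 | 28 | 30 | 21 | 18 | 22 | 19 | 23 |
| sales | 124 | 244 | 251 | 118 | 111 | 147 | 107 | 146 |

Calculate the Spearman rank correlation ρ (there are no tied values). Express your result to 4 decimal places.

Rank temp: 3, 7, 8, 4, 1, 5, 2, 6
Rank sales: 4, 7, 8, 3, 2, 6, 1, 5
d = rank(temp) − rank(sales): -1, 0, 0, 1, -1, -1, 1, 1; Σd² = 6
ρ = 1 − 6Σd² / [n(n²−1)] = 1 − 6×6 / (8×63) = 1 − 36/504 ≈ 0.9286

0.9286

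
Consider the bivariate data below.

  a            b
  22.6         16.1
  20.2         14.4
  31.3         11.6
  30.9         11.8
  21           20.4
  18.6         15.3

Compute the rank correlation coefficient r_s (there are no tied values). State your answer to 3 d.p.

-0.543

Rank a: 4, 2, 6, 5, 3, 1
Rank b: 5, 3, 1, 2, 6, 4
d = rank(a) − rank(b): -1, -1, 5, 3, -3, -3; Σd² = 54
ρ = 1 − 6Σd² / [n(n²−1)] = 1 − 6×54 / (6×35) = 1 − 324/210 ≈ -0.543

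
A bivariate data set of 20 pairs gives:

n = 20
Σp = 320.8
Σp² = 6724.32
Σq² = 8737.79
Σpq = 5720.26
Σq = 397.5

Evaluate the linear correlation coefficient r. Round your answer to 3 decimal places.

r = (nΣpq − ΣpΣq) / √[(nΣp² − (Σp)²)(nΣq² − (Σq)²)]
Numerator: 20×5720.26 − 320.8×397.5 = -13112.8
Denominator: √[(134486.4 − 102912.64)(174755.8 − 158006.25)] = √[31573.76 × 16749.55] = 22996.6578
r = -13112.8 / 22996.6578 ≈ -0.570

-0.570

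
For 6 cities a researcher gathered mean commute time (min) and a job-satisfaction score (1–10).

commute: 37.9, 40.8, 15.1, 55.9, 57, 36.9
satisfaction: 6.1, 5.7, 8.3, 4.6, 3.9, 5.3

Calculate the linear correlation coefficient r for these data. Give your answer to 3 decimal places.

n = 6, Σx = 243.6, Σy = 33.9, Σx² = 11064.48, Σy² = 203.05, Σxy = 1264.09
nΣxy − ΣxΣy = 7584.54 − 8258.04 = -673.5
nΣx² − (Σx)² = 66386.88 − 59340.96 = 7045.92; nΣy² − (Σy)² = 1218.3 − 1149.21 = 69.09
r = -673.5 / √(7045.92 × 69.09) = -673.5 / 697.7124 ≈ -0.965

-0.965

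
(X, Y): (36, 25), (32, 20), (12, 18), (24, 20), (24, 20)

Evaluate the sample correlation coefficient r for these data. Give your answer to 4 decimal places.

0.8245

n = 5, ΣX = 128, ΣY = 103, ΣX² = 3616, ΣY² = 2149, ΣXY = 2716
nΣXY − ΣXΣY = 13580 − 13184 = 396
nΣX² − (ΣX)² = 18080 − 16384 = 1696; nΣY² − (ΣY)² = 10745 − 10609 = 136
r = 396 / √(1696 × 136) = 396 / 480.2666 ≈ 0.8245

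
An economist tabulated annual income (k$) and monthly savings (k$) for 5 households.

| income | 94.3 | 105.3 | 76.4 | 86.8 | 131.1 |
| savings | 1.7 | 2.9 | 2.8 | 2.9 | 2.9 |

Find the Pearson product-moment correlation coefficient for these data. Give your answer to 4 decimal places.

n = 5, Σx = 493.9, Σy = 13.2, Σx² = 50538.99, Σy² = 35.96, Σxy = 1311.51
nΣxy − ΣxΣy = 6557.55 − 6519.48 = 38.07
nΣx² − (Σx)² = 252694.95 − 243937.21 = 8757.74; nΣy² − (Σy)² = 179.8 − 174.24 = 5.56
r = 38.07 / √(8757.74 × 5.56) = 38.07 / 220.6650 ≈ 0.1725

0.1725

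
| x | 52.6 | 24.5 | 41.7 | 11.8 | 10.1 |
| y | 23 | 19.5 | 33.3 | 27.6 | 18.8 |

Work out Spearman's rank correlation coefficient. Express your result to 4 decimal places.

Rank x: 5, 3, 4, 2, 1
Rank y: 3, 2, 5, 4, 1
d = rank(x) − rank(y): 2, 1, -1, -2, 0; Σd² = 10
ρ = 1 − 6Σd² / [n(n²−1)] = 1 − 6×10 / (5×24) = 1 − 60/120 ≈ 0.5000

0.5000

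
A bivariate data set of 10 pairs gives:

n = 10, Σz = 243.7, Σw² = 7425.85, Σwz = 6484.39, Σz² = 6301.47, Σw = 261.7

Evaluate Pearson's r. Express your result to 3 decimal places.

r = (nΣwz − ΣwΣz) / √[(nΣw² − (Σw)²)(nΣz² − (Σz)²)]
Numerator: 10×6484.39 − 261.7×243.7 = 1067.61
Denominator: √[(74258.5 − 68486.89)(63014.7 − 59389.69)] = √[5771.61 × 3625.01] = 4574.0730
r = 1067.61 / 4574.0730 ≈ 0.233

0.233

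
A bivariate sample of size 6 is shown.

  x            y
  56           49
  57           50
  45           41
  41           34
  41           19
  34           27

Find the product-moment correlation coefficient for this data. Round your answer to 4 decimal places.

0.8595

n = 6, Σx = 274, Σy = 220, Σx² = 12928, Σy² = 8828, Σxy = 10530
nΣxy − ΣxΣy = 63180 − 60280 = 2900
nΣx² − (Σx)² = 77568 − 75076 = 2492; nΣy² − (Σy)² = 52968 − 48400 = 4568
r = 2900 / √(2492 × 4568) = 2900 / 3373.9378 ≈ 0.8595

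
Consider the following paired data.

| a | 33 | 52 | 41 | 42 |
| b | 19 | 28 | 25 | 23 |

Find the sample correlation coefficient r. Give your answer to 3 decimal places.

0.952

n = 4, Σa = 168, Σb = 95, Σa² = 7238, Σb² = 2299, Σab = 4074
nΣab − ΣaΣb = 16296 − 15960 = 336
nΣa² − (Σa)² = 28952 − 28224 = 728; nΣb² − (Σb)² = 9196 − 9025 = 171
r = 336 / √(728 × 171) = 336 / 352.8286 ≈ 0.952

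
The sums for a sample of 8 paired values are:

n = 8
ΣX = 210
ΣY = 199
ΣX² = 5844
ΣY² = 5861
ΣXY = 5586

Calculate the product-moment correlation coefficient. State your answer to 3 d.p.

r = (nΣXY − ΣXΣY) / √[(nΣX² − (ΣX)²)(nΣY² − (ΣY)²)]
Numerator: 8×5586 − 210×199 = 2898
Denominator: √[(46752 − 44100)(46888 − 39601)] = √[2652 × 7287] = 4396.0350
r = 2898 / 4396.0350 ≈ 0.659

0.659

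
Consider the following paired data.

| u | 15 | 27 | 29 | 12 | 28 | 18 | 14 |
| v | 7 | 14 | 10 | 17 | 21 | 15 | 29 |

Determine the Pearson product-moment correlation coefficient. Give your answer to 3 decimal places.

-0.211

n = 7, Σu = 143, Σv = 113, Σu² = 3243, Σv² = 2141, Σuv = 2241
nΣuv − ΣuΣv = 15687 − 16159 = -472
nΣu² − (Σu)² = 22701 − 20449 = 2252; nΣv² − (Σv)² = 14987 − 12769 = 2218
r = -472 / √(2252 × 2218) = -472 / 2234.9353 ≈ -0.211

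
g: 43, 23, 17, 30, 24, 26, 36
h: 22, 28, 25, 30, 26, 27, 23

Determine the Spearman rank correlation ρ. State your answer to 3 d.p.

-0.393

Rank g: 7, 2, 1, 5, 3, 4, 6
Rank h: 1, 6, 3, 7, 4, 5, 2
d = rank(g) − rank(h): 6, -4, -2, -2, -1, -1, 4; Σd² = 78
ρ = 1 − 6Σd² / [n(n²−1)] = 1 − 6×78 / (7×48) = 1 − 468/336 ≈ -0.393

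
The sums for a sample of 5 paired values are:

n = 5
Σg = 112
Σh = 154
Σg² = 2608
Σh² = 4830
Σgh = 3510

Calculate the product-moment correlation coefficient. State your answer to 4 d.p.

0.6509

r = (nΣgh − ΣgΣh) / √[(nΣg² − (Σg)²)(nΣh² − (Σh)²)]
Numerator: 5×3510 − 112×154 = 302
Denominator: √[(13040 − 12544)(24150 − 23716)] = √[496 × 434] = 463.9655
r = 302 / 463.9655 ≈ 0.6509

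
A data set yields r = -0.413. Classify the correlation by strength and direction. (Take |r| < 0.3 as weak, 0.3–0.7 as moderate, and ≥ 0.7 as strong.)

r = -0.413 < 0 so the relationship is negative.
|r| = 0.413, which falls in the moderate range.

moderate negative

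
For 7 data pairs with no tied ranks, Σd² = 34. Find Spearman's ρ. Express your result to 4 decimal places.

ρ = 1 − 6Σd² / [n(n²−1)] = 1 − 6×34 / (7×48)
  = 1 − 204/336 = 1 − 0.60714 ≈ 0.3929

0.3929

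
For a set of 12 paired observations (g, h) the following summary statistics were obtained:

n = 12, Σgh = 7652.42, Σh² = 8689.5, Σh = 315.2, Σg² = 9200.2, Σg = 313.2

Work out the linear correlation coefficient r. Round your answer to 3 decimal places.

-0.885

r = (nΣgh − ΣgΣh) / √[(nΣg² − (Σg)²)(nΣh² − (Σh)²)]
Numerator: 12×7652.42 − 313.2×315.2 = -6891.6
Denominator: √[(110402.4 − 98094.24)(104274 − 99351.04)] = √[12308.16 × 4922.96] = 7784.1235
r = -6891.6 / 7784.1235 ≈ -0.885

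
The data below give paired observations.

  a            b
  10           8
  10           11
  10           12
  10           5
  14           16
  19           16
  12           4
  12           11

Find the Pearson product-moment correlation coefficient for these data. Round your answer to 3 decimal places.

0.623

n = 8, Σa = 97, Σb = 83, Σa² = 1245, Σb² = 1003, Σab = 1068
nΣab − ΣaΣb = 8544 − 8051 = 493
nΣa² − (Σa)² = 9960 − 9409 = 551; nΣb² − (Σb)² = 8024 − 6889 = 1135
r = 493 / √(551 × 1135) = 493 / 790.8129 ≈ 0.623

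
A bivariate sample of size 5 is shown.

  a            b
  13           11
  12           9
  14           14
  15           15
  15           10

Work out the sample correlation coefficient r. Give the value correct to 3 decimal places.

0.578

n = 5, Σa = 69, Σb = 59, Σa² = 959, Σb² = 723, Σab = 822
nΣab − ΣaΣb = 4110 − 4071 = 39
nΣa² − (Σa)² = 4795 − 4761 = 34; nΣb² − (Σb)² = 3615 − 3481 = 134
r = 39 / √(34 × 134) = 39 / 67.4981 ≈ 0.578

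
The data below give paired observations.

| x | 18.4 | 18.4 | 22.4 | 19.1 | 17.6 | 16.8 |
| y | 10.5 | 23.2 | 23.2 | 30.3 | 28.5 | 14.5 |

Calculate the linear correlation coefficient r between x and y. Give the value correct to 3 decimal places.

n = 6, Σx = 112.7, Σy = 130.2, Σx² = 2135.69, Σy² = 3127.32, Σxy = 2463.69
nΣxy − ΣxΣy = 14782.14 − 14673.54 = 108.6
nΣx² − (Σx)² = 12814.14 − 12701.29 = 112.85; nΣy² − (Σy)² = 18763.92 − 16952.04 = 1811.88
r = 108.6 / √(112.85 × 1811.88) = 108.6 / 452.1843 ≈ 0.240

0.240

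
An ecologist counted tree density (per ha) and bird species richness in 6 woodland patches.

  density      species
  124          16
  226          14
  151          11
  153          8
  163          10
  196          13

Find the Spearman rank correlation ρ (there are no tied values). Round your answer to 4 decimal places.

Rank density: 1, 6, 2, 3, 4, 5
Rank species: 6, 5, 3, 1, 2, 4
d = rank(density) − rank(species): -5, 1, -1, 2, 2, 1; Σd² = 36
ρ = 1 − 6Σd² / [n(n²−1)] = 1 − 6×36 / (6×35) = 1 − 216/210 ≈ -0.0286

-0.0286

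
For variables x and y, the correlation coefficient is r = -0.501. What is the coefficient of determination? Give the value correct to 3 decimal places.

0.251

r² = (-0.501)² = 0.251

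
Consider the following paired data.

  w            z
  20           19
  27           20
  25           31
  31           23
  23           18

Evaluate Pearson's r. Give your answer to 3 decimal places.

0.284

n = 5, Σw = 126, Σz = 111, Σw² = 3244, Σz² = 2575, Σwz = 2822
nΣwz − ΣwΣz = 14110 − 13986 = 124
nΣw² − (Σw)² = 16220 − 15876 = 344; nΣz² − (Σz)² = 12875 − 12321 = 554
r = 124 / √(344 × 554) = 124 / 436.5501 ≈ 0.284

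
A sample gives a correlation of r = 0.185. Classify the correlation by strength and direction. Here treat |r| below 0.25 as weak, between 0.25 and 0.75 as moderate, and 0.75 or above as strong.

r = 0.185 > 0 so the relationship is positive.
|r| = 0.185, which falls in the weak range.

weak positive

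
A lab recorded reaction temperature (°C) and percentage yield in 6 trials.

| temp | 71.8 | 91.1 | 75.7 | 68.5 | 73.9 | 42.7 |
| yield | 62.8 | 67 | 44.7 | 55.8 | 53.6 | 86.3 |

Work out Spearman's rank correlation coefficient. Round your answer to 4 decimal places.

Rank temp: 3, 6, 5, 2, 4, 1
Rank yield: 4, 5, 1, 3, 2, 6
d = rank(temp) − rank(yield): -1, 1, 4, -1, 2, -5; Σd² = 48
ρ = 1 − 6Σd² / [n(n²−1)] = 1 − 6×48 / (6×35) = 1 − 288/210 ≈ -0.3714

-0.3714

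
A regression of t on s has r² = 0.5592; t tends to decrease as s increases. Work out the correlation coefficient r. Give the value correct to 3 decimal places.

|r| = √0.5592 = 0.748
The association is negative, so r = −0.748.

-0.748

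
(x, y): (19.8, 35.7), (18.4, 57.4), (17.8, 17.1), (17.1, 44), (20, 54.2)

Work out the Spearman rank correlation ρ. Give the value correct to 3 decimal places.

Rank x: 4, 3, 2, 1, 5
Rank y: 2, 5, 1, 3, 4
d = rank(x) − rank(y): 2, -2, 1, -2, 1; Σd² = 14
ρ = 1 − 6Σd² / [n(n²−1)] = 1 − 6×14 / (5×24) = 1 − 84/120 ≈ 0.300

0.300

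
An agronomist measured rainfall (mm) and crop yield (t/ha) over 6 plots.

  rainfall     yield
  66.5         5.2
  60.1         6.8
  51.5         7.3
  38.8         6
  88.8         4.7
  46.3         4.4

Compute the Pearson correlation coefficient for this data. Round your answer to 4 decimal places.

n = 6, Σx = 352, Σy = 34.4, Σx² = 22221.08, Σy² = 204.02, Σxy = 1984.31
nΣxy − ΣxΣy = 11905.86 − 12108.8 = -202.94
nΣx² − (Σx)² = 133326.48 − 123904 = 9422.48; nΣy² − (Σy)² = 1224.12 − 1183.36 = 40.76
r = -202.94 / √(9422.48 × 40.76) = -202.94 / 619.7260 ≈ -0.3275

-0.3275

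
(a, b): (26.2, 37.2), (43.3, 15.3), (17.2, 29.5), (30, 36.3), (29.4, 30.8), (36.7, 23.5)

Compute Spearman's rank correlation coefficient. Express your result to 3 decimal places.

-0.600

Rank a: 2, 6, 1, 4, 3, 5
Rank b: 6, 1, 3, 5, 4, 2
d = rank(a) − rank(b): -4, 5, -2, -1, -1, 3; Σd² = 56
ρ = 1 − 6Σd² / [n(n²−1)] = 1 − 6×56 / (6×35) = 1 − 336/210 ≈ -0.600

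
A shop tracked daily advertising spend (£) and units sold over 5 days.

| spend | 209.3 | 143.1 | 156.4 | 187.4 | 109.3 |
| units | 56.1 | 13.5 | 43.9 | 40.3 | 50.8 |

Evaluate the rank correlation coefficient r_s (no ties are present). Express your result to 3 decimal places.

Rank spend: 5, 2, 3, 4, 1
Rank units: 5, 1, 3, 2, 4
d = rank(spend) − rank(units): 0, 1, 0, 2, -3; Σd² = 14
ρ = 1 − 6Σd² / [n(n²−1)] = 1 − 6×14 / (5×24) = 1 − 84/120 ≈ 0.300

0.300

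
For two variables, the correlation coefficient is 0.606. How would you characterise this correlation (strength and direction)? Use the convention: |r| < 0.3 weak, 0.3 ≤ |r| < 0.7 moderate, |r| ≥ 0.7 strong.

moderate positive

r = 0.606 > 0 so the relationship is positive.
|r| = 0.606, which falls in the moderate range.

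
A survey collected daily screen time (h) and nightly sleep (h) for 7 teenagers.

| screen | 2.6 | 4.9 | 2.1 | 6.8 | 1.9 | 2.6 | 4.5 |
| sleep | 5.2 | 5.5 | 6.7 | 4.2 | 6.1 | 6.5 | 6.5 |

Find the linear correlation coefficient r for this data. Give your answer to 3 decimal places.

n = 7, Σx = 25.4, Σy = 40.7, Σx² = 112.04, Σy² = 241.53, Σxy = 140.84
nΣxy − ΣxΣy = 985.88 − 1033.78 = -47.9
nΣx² − (Σx)² = 784.28 − 645.16 = 139.12; nΣy² − (Σy)² = 1690.71 − 1656.49 = 34.22
r = -47.9 / √(139.12 × 34.22) = -47.9 / 68.9977 ≈ -0.694

-0.694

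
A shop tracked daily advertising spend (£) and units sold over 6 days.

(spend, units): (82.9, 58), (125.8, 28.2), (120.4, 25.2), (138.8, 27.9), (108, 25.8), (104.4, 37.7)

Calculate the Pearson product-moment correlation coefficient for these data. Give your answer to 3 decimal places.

-0.819

n = 6, Σx = 680.3, Σy = 202.8, Σx² = 79023.01, Σy² = 7659.62, Σxy = 21984.64
nΣxy − ΣxΣy = 131907.84 − 137964.84 = -6057
nΣx² − (Σx)² = 474138.06 − 462808.09 = 11329.97; nΣy² − (Σy)² = 45957.72 − 41127.84 = 4829.88
r = -6057 / √(11329.97 × 4829.88) = -6057 / 7397.4587 ≈ -0.819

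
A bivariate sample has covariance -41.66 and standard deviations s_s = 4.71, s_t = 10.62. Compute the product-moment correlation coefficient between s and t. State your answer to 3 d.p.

-0.833

r = Cov(s,t) / (s_s · s_t) = -41.66 / (4.71 × 10.62)
  = -41.66 / 50.0202 ≈ -0.833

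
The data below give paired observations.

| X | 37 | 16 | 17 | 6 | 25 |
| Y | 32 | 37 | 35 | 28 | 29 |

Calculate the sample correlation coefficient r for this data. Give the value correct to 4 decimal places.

n = 5, ΣX = 101, ΣY = 161, ΣX² = 2575, ΣY² = 5243, ΣXY = 3264
nΣXY − ΣXΣY = 16320 − 16261 = 59
nΣX² − (ΣX)² = 12875 − 10201 = 2674; nΣY² − (ΣY)² = 26215 − 25921 = 294
r = 59 / √(2674 × 294) = 59 / 886.6544 ≈ 0.0665

0.0665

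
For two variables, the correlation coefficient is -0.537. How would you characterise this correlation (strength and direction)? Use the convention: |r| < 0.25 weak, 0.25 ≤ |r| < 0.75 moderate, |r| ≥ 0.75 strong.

r = -0.537 < 0 so the relationship is negative.
|r| = 0.537, which falls in the moderate range.

moderate negative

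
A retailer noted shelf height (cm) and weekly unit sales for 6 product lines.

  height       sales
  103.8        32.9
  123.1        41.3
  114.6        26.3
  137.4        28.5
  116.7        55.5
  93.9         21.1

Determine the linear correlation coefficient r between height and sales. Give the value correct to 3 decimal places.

n = 6, Σx = 689.5, Σy = 205.6, Σx² = 80376.07, Σy² = 7817.5, Σxy = 23887.07
nΣxy − ΣxΣy = 143322.42 − 141761.2 = 1561.22
nΣx² − (Σx)² = 482256.42 − 475410.25 = 6846.17; nΣy² − (Σy)² = 46905 − 42271.36 = 4633.64
r = 1561.22 / √(6846.17 × 4633.64) = 1561.22 / 5632.2897 ≈ 0.277

0.277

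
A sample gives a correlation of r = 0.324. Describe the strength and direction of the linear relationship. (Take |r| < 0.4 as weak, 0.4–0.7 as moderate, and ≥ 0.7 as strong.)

r = 0.324 > 0 so the relationship is positive.
|r| = 0.324, which falls in the weak range.

weak positive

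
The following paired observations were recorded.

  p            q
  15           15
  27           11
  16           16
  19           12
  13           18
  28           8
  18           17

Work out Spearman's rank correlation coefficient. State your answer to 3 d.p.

Rank p: 2, 6, 3, 5, 1, 7, 4
Rank q: 4, 2, 5, 3, 7, 1, 6
d = rank(p) − rank(q): -2, 4, -2, 2, -6, 6, -2; Σd² = 104
ρ = 1 − 6Σd² / [n(n²−1)] = 1 − 6×104 / (7×48) = 1 − 624/336 ≈ -0.857

-0.857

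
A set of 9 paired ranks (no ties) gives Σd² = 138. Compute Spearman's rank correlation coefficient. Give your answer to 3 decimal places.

ρ = 1 − 6Σd² / [n(n²−1)] = 1 − 6×138 / (9×80)
  = 1 − 828/720 = 1 − 1.1500 ≈ -0.150

-0.150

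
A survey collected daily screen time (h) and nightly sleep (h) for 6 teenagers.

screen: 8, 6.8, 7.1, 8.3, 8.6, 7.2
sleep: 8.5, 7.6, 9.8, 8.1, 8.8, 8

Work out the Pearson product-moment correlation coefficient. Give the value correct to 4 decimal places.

n = 6, Σx = 46, Σy = 50.8, Σx² = 355.34, Σy² = 433.1, Σxy = 389.77
nΣxy − ΣxΣy = 2338.62 − 2336.8 = 1.82
nΣx² − (Σx)² = 2132.04 − 2116 = 16.04; nΣy² − (Σy)² = 2598.6 − 2580.64 = 17.96
r = 1.82 / √(16.04 × 17.96) = 1.82 / 16.9729 ≈ 0.1072

0.1072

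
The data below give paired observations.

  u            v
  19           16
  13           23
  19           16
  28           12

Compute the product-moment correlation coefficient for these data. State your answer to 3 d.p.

n = 4, Σu = 79, Σv = 67, Σu² = 1675, Σv² = 1185, Σuv = 1243
nΣuv − ΣuΣv = 4972 − 5293 = -321
nΣu² − (Σu)² = 6700 − 6241 = 459; nΣv² − (Σv)² = 4740 − 4489 = 251
r = -321 / √(459 × 251) = -321 / 339.4245 ≈ -0.946

-0.946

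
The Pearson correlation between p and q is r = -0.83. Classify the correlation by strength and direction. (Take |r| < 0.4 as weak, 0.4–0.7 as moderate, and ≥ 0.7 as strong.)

r = -0.83 < 0 so the relationship is negative.
|r| = 0.83, which falls in the strong range.

strong negative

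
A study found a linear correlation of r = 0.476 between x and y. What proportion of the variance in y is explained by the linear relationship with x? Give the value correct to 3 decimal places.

r² = (0.476)² = 0.227

0.227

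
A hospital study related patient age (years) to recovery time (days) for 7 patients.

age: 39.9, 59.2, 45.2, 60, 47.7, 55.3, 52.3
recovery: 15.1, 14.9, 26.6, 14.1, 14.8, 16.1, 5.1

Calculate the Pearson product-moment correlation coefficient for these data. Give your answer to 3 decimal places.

-0.305

n = 7, Σx = 359.6, Σy = 106.7, Σx² = 18808.36, Σy² = 1860.65, Σxy = 5395.91
nΣxy − ΣxΣy = 37771.37 − 38369.32 = -597.95
nΣx² − (Σx)² = 131658.52 − 129312.16 = 2346.36; nΣy² − (Σy)² = 13024.55 − 11384.89 = 1639.66
r = -597.95 / √(2346.36 × 1639.66) = -597.95 / 1961.4364 ≈ -0.305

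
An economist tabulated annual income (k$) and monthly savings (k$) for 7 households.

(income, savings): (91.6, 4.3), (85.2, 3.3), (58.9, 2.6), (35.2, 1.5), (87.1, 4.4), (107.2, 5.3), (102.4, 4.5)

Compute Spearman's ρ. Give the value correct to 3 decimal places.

0.964

Rank income: 5, 3, 2, 1, 4, 7, 6
Rank savings: 4, 3, 2, 1, 5, 7, 6
d = rank(income) − rank(savings): 1, 0, 0, 0, -1, 0, 0; Σd² = 2
ρ = 1 − 6Σd² / [n(n²−1)] = 1 − 6×2 / (7×48) = 1 − 12/336 ≈ 0.964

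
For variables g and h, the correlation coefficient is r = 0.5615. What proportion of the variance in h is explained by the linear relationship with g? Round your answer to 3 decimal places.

0.315

r² = (0.5615)² = 0.315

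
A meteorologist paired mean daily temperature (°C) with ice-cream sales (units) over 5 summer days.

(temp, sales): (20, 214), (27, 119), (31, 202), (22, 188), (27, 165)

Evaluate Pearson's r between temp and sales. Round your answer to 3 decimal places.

-0.318

n = 5, Σx = 127, Σy = 888, Σx² = 3303, Σy² = 163330, Σxy = 22346
nΣxy − ΣxΣy = 111730 − 112776 = -1046
nΣx² − (Σx)² = 16515 − 16129 = 386; nΣy² − (Σy)² = 816650 − 788544 = 28106
r = -1046 / √(386 × 28106) = -1046 / 3293.7693 ≈ -0.318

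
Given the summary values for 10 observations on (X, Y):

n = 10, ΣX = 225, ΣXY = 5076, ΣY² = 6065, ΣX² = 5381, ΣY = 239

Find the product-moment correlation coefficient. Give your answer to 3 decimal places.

-0.899

r = (nΣXY − ΣXΣY) / √[(nΣX² − (ΣX)²)(nΣY² − (ΣY)²)]
Numerator: 10×5076 − 225×239 = -3015
Denominator: √[(53810 − 50625)(60650 − 57121)] = √[3185 × 3529] = 3352.5908
r = -3015 / 3352.5908 ≈ -0.899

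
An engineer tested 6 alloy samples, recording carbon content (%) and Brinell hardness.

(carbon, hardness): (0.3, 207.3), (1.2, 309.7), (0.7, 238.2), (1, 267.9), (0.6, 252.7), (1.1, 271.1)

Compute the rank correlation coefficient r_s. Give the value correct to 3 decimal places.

0.943

Rank carbon: 1, 6, 3, 4, 2, 5
Rank hardness: 1, 6, 2, 4, 3, 5
d = rank(carbon) − rank(hardness): 0, 0, 1, 0, -1, 0; Σd² = 2
ρ = 1 − 6Σd² / [n(n²−1)] = 1 − 6×2 / (6×35) = 1 − 12/210 ≈ 0.943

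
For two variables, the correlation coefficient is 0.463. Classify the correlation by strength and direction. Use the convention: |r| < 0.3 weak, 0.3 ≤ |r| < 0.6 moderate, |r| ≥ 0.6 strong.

moderate positive

r = 0.463 > 0 so the relationship is positive.
|r| = 0.463, which falls in the moderate range.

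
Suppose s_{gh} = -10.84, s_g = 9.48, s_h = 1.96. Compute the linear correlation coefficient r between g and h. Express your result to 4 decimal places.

r = Cov(g,h) / (s_g · s_h) = -10.84 / (9.48 × 1.96)
  = -10.84 / 18.5808 ≈ -0.5834

-0.5834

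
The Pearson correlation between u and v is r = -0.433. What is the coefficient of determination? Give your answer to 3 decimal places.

r² = (-0.433)² = 0.187

0.187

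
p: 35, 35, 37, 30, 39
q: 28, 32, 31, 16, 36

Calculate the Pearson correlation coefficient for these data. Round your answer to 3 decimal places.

0.957

n = 5, Σp = 176, Σq = 143, Σp² = 6240, Σq² = 4321, Σpq = 5131
nΣpq − ΣpΣq = 25655 − 25168 = 487
nΣp² − (Σp)² = 31200 − 30976 = 224; nΣq² − (Σq)² = 21605 − 20449 = 1156
r = 487 / √(224 × 1156) = 487 / 508.8654 ≈ 0.957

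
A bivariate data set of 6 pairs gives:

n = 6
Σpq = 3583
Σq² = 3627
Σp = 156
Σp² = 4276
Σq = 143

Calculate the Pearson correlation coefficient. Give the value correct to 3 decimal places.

r = (nΣpq − ΣpΣq) / √[(nΣp² − (Σp)²)(nΣq² − (Σq)²)]
Numerator: 6×3583 − 156×143 = -810
Denominator: √[(25656 − 24336)(21762 − 20449)] = √[1320 × 1313] = 1316.4953
r = -810 / 1316.4953 ≈ -0.615

-0.615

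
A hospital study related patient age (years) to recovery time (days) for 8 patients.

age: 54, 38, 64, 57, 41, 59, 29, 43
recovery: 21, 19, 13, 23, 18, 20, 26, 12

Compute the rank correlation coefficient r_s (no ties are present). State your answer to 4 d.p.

Rank age: 5, 2, 8, 6, 3, 7, 1, 4
Rank recovery: 6, 4, 2, 7, 3, 5, 8, 1
d = rank(age) − rank(recovery): -1, -2, 6, -1, 0, 2, -7, 3; Σd² = 104
ρ = 1 − 6Σd² / [n(n²−1)] = 1 − 6×104 / (8×63) = 1 − 624/504 ≈ -0.2381

-0.2381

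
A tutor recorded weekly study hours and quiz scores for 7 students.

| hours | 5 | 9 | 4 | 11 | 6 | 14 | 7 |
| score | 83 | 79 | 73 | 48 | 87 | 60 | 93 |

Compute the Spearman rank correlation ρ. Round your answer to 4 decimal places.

Rank hours: 2, 5, 1, 6, 3, 7, 4
Rank score: 5, 4, 3, 1, 6, 2, 7
d = rank(hours) − rank(score): -3, 1, -2, 5, -3, 5, -3; Σd² = 82
ρ = 1 − 6Σd² / [n(n²−1)] = 1 − 6×82 / (7×48) = 1 − 492/336 ≈ -0.4643

-0.4643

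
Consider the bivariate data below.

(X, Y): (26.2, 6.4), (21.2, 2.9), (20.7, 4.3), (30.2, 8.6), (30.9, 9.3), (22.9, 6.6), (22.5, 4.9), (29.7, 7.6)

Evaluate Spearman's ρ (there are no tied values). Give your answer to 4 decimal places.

Rank X: 5, 2, 1, 7, 8, 4, 3, 6
Rank Y: 4, 1, 2, 7, 8, 5, 3, 6
d = rank(X) − rank(Y): 1, 1, -1, 0, 0, -1, 0, 0; Σd² = 4
ρ = 1 − 6Σd² / [n(n²−1)] = 1 − 6×4 / (8×63) = 1 − 24/504 ≈ 0.9524

0.9524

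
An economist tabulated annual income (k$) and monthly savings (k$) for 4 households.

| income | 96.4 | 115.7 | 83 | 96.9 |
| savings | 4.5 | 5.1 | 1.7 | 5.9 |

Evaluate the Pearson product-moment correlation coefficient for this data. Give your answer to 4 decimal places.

0.6938

n = 4, Σx = 392, Σy = 17.2, Σx² = 38958.06, Σy² = 83.96, Σxy = 1736.68
nΣxy − ΣxΣy = 6946.72 − 6742.4 = 204.32
nΣx² − (Σx)² = 155832.24 − 153664 = 2168.24; nΣy² − (Σy)² = 335.84 − 295.84 = 40
r = 204.32 / √(2168.24 × 40) = 204.32 / 294.4989 ≈ 0.6938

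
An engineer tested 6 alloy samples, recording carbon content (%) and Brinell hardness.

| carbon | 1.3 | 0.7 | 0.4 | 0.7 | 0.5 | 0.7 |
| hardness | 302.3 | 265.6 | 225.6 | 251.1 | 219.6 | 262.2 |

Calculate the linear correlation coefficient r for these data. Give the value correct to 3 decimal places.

0.943

n = 6, Σx = 4.3, Σy = 1526.4, Σx² = 3.57, Σy² = 392848.22, Σxy = 1138.26
nΣxy − ΣxΣy = 6829.56 − 6563.52 = 266.04
nΣx² − (Σx)² = 21.42 − 18.49 = 2.93; nΣy² − (Σy)² = 2357089.32 − 2329896.96 = 27192.36
r = 266.04 / √(2.93 × 27192.36) = 266.04 / 282.2651 ≈ 0.943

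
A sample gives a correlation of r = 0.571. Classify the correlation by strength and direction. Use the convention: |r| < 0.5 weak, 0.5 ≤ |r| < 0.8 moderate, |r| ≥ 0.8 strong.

moderate positive

r = 0.571 > 0 so the relationship is positive.
|r| = 0.571, which falls in the moderate range.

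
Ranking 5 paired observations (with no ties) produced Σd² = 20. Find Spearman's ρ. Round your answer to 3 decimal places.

ρ = 1 − 6Σd² / [n(n²−1)] = 1 − 6×20 / (5×24)
  = 1 − 120/120 = 1 − 1.0000 ≈ 0.000

0.000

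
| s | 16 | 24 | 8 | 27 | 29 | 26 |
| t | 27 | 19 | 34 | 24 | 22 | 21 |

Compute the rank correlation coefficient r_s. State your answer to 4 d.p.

Rank s: 2, 3, 1, 5, 6, 4
Rank t: 5, 1, 6, 4, 3, 2
d = rank(s) − rank(t): -3, 2, -5, 1, 3, 2; Σd² = 52
ρ = 1 − 6Σd² / [n(n²−1)] = 1 − 6×52 / (6×35) = 1 − 312/210 ≈ -0.4857

-0.4857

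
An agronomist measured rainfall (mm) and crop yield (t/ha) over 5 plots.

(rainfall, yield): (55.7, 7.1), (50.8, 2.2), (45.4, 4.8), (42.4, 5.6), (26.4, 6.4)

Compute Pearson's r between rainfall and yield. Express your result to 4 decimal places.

n = 5, Σx = 220.7, Σy = 26.1, Σx² = 10239.01, Σy² = 150.61, Σxy = 1131.55
nΣxy − ΣxΣy = 5657.75 − 5760.27 = -102.52
nΣx² − (Σx)² = 51195.05 − 48708.49 = 2486.56; nΣy² − (Σy)² = 753.05 − 681.21 = 71.84
r = -102.52 / √(2486.56 × 71.84) = -102.52 / 422.6517 ≈ -0.2426

-0.2426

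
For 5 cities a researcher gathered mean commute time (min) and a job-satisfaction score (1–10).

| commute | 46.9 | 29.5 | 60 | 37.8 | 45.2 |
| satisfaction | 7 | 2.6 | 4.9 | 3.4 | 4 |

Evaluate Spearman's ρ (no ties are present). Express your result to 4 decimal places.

0.9000

Rank commute: 4, 1, 5, 2, 3
Rank satisfaction: 5, 1, 4, 2, 3
d = rank(commute) − rank(satisfaction): -1, 0, 1, 0, 0; Σd² = 2
ρ = 1 − 6Σd² / [n(n²−1)] = 1 − 6×2 / (5×24) = 1 − 12/120 ≈ 0.9000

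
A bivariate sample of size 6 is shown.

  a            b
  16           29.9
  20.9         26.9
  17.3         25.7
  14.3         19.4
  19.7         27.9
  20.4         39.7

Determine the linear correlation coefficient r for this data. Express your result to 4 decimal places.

n = 6, Σa = 108.6, Σb = 169.5, Σa² = 2000.84, Σb² = 5008.97, Σab = 3122.15
nΣab − ΣaΣb = 18732.9 − 18407.7 = 325.2
nΣa² − (Σa)² = 12005.04 − 11793.96 = 211.08; nΣb² − (Σb)² = 30053.82 − 28730.25 = 1323.57
r = 325.2 / √(211.08 × 1323.57) = 325.2 / 528.5633 ≈ 0.6153

0.6153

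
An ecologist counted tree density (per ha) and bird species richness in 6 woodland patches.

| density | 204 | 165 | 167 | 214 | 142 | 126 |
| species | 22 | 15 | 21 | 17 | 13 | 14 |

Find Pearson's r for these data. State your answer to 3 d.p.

n = 6, Σx = 1018, Σy = 102, Σx² = 178566, Σy² = 1804, Σxy = 17718
nΣxy − ΣxΣy = 106308 − 103836 = 2472
nΣx² − (Σx)² = 1071396 − 1036324 = 35072; nΣy² − (Σy)² = 10824 − 10404 = 420
r = 2472 / √(35072 × 420) = 2472 / 3837.9995 ≈ 0.644

0.644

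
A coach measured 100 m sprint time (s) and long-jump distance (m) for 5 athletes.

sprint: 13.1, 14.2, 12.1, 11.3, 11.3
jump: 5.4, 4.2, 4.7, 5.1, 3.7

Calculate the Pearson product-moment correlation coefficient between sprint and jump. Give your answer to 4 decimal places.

0.0732

n = 5, Σx = 62, Σy = 23.1, Σx² = 775.04, Σy² = 108.59, Σxy = 286.69
nΣxy − ΣxΣy = 1433.45 − 1432.2 = 1.25
nΣx² − (Σx)² = 3875.2 − 3844 = 31.2; nΣy² − (Σy)² = 542.95 − 533.61 = 9.34
r = 1.25 / √(31.2 × 9.34) = 1.25 / 17.0707 ≈ 0.0732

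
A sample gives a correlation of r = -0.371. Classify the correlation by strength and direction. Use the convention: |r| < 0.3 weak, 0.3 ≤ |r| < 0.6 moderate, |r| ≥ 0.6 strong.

moderate negative

r = -0.371 < 0 so the relationship is negative.
|r| = 0.371, which falls in the moderate range.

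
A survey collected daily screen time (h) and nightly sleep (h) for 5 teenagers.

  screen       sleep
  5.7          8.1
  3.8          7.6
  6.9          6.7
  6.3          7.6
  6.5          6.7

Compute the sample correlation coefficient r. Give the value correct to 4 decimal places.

n = 5, Σx = 29.2, Σy = 36.7, Σx² = 176.48, Σy² = 270.91, Σxy = 212.71
nΣxy − ΣxΣy = 1063.55 − 1071.64 = -8.09
nΣx² − (Σx)² = 882.4 − 852.64 = 29.76; nΣy² − (Σy)² = 1354.55 − 1346.89 = 7.66
r = -8.09 / √(29.76 × 7.66) = -8.09 / 15.0984 ≈ -0.5358

-0.5358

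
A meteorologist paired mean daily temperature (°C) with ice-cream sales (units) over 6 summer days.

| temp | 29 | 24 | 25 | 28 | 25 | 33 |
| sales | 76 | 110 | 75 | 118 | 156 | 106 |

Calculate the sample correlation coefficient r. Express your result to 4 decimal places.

n = 6, Σx = 164, Σy = 641, Σx² = 4540, Σy² = 72997, Σxy = 17421
nΣxy − ΣxΣy = 104526 − 105124 = -598
nΣx² − (Σx)² = 27240 − 26896 = 344; nΣy² − (Σy)² = 437982 − 410881 = 27101
r = -598 / √(344 × 27101) = -598 / 3053.3169 ≈ -0.1959

-0.1959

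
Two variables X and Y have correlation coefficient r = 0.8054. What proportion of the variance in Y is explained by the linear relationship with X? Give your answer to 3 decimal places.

0.649

r² = (0.8054)² = 0.649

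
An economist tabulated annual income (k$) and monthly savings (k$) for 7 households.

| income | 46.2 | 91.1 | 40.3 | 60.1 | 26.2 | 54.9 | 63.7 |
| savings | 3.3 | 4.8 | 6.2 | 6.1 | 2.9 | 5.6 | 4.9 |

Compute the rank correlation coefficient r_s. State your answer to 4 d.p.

0.1429

Rank income: 3, 7, 2, 5, 1, 4, 6
Rank savings: 2, 3, 7, 6, 1, 5, 4
d = rank(income) − rank(savings): 1, 4, -5, -1, 0, -1, 2; Σd² = 48
ρ = 1 − 6Σd² / [n(n²−1)] = 1 − 6×48 / (7×48) = 1 − 288/336 ≈ 0.1429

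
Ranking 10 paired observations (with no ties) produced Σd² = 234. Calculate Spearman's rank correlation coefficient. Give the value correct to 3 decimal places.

-0.418

ρ = 1 − 6Σd² / [n(n²−1)] = 1 − 6×234 / (10×99)
  = 1 − 1404/990 = 1 − 1.4182 ≈ -0.418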